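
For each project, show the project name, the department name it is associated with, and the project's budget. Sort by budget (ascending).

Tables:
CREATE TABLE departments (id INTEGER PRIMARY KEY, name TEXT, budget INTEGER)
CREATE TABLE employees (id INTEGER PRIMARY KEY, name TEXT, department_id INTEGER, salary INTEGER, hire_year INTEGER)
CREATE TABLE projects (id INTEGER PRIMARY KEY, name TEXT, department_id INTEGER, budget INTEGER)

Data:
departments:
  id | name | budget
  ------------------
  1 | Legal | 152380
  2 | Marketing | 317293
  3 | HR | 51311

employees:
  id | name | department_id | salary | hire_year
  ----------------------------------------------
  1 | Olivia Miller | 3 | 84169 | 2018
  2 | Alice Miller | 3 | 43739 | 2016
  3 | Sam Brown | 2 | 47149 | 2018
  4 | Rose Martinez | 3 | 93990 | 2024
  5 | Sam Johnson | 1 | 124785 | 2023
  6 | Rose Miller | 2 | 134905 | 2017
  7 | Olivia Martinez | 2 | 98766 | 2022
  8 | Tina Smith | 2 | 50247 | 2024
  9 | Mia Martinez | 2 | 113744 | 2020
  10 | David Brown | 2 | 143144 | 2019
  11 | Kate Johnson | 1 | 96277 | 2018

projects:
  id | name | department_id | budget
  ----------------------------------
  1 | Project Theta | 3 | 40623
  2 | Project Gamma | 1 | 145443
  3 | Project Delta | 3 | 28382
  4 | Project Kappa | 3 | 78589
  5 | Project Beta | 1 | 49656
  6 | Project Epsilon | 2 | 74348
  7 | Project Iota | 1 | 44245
SELECT c.name, p.name AS department, c.budget FROM projects c JOIN departments p ON c.department_id = p.id ORDER BY c.budget ASC

Execution result:
name | department | budget
Project Delta | HR | 28382
Project Theta | HR | 40623
Project Iota | Legal | 44245
Project Beta | Legal | 49656
Project Epsilon | Marketing | 74348
Project Kappa | HR | 78589
Project Gamma | Legal | 145443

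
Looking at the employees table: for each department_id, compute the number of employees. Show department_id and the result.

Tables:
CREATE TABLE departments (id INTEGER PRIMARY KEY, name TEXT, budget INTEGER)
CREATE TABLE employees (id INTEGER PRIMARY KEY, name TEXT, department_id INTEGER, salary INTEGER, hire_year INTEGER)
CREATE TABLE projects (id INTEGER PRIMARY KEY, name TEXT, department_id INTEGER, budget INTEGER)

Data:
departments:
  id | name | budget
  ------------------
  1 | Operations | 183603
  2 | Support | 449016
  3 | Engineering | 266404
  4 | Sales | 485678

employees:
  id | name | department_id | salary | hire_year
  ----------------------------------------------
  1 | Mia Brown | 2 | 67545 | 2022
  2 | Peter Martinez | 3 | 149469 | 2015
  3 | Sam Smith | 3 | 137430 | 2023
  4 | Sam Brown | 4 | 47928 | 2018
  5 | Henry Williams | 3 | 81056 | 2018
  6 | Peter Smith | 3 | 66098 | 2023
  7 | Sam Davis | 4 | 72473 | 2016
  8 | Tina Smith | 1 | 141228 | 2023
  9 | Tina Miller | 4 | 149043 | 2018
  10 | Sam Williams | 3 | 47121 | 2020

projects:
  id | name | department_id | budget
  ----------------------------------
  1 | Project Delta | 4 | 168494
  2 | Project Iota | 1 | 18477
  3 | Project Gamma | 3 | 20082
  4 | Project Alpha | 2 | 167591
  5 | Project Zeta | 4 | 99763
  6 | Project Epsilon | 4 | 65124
SELECT department_id, COUNT(*) AS n FROM employees GROUP BY department_id

Execution result:
department_id | n
1 | 1
2 | 1
3 | 5
4 | 3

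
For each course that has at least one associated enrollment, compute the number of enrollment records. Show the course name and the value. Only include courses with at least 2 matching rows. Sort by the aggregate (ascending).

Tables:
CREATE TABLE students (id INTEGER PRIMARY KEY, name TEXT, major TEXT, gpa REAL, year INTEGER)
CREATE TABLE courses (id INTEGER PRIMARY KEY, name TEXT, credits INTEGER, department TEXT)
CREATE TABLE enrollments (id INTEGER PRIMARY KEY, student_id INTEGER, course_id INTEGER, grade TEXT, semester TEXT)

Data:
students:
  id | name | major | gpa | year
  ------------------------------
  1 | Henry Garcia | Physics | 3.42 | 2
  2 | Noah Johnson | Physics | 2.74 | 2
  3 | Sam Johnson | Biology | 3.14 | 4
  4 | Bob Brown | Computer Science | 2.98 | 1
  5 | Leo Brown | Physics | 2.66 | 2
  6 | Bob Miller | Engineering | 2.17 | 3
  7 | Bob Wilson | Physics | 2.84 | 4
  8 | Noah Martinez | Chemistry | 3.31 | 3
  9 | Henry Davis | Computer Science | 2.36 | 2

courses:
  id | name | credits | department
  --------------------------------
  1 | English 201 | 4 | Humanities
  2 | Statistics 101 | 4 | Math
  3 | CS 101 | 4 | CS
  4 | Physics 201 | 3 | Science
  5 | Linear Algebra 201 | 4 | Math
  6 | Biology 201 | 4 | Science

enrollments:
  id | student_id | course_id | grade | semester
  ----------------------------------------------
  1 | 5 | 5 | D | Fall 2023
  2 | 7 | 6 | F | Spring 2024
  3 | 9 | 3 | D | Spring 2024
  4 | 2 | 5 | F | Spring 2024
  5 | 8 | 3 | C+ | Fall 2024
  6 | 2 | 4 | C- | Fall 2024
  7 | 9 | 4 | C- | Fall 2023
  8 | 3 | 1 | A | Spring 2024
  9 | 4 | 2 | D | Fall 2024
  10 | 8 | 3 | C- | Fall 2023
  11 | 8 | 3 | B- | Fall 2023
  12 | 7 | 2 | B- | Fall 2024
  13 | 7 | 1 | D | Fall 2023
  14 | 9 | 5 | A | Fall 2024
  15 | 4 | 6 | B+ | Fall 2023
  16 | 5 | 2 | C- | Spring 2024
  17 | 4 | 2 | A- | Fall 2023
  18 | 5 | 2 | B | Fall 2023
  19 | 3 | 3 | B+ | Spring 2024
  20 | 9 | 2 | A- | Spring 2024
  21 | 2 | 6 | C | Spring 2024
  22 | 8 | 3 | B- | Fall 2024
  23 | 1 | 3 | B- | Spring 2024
SELECT p.name, COUNT(*) AS n FROM enrollments c JOIN courses p ON c.course_id = p.id GROUP BY p.id, p.name HAVING COUNT(*) >= 2 ORDER BY n ASC

Execution result:
name | n
English 201 | 2
Physics 201 | 2
Linear Algebra 201 | 3
Biology 201 | 3
Statistics 101 | 6
CS 101 | 7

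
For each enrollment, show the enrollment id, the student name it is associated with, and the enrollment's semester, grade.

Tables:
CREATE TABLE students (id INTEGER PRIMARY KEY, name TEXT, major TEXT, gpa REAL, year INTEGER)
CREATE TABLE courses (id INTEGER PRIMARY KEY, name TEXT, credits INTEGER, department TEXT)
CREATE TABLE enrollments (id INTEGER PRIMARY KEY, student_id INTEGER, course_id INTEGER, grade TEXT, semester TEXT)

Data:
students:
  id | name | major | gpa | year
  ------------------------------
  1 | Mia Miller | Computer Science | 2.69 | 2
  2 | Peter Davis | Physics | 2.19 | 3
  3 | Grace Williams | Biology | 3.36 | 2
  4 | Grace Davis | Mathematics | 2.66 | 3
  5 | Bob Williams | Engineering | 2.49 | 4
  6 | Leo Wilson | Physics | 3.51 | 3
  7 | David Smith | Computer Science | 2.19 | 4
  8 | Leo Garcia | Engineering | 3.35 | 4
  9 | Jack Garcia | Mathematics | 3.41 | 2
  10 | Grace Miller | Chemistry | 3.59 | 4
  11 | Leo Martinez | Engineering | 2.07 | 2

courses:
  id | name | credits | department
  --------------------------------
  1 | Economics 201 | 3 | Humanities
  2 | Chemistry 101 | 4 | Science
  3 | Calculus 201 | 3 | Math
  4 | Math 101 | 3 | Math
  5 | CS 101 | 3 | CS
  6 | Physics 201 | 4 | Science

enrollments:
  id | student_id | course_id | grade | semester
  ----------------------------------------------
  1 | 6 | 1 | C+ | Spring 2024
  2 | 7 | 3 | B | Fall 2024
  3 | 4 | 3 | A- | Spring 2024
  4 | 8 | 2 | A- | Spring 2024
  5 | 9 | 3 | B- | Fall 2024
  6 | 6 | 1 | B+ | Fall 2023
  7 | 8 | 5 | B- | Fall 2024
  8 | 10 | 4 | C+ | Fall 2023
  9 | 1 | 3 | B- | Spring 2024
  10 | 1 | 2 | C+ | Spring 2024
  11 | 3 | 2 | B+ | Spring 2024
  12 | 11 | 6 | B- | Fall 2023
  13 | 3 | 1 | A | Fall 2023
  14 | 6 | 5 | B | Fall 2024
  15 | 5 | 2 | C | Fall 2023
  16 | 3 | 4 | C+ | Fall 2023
SELECT c.id, p.name AS student, c.semester, c.grade FROM enrollments c JOIN students p ON c.student_id = p.id

Execution result:
id | student | semester | grade
1 | Leo Wilson | Spring 2024 | C+
2 | David Smith | Fall 2024 | B
3 | Grace Davis | Spring 2024 | A-
4 | Leo Garcia | Spring 2024 | A-
5 | Jack Garcia | Fall 2024 | B-
6 | Leo Wilson | Fall 2023 | B+
7 | Leo Garcia | Fall 2024 | B-
8 | Grace Miller | Fall 2023 | C+
9 | Mia Miller | Spring 2024 | B-
10 | Mia Miller | Spring 2024 | C+
11 | Grace Williams | Spring 2024 | B+
12 | Leo Martinez | Fall 2023 | B-
13 | Grace Williams | Fall 2023 | A
14 | Leo Wilson | Fall 2024 | B
15 | Bob Williams | Fall 2023 | C
16 | Grace Williams | Fall 2023 | C+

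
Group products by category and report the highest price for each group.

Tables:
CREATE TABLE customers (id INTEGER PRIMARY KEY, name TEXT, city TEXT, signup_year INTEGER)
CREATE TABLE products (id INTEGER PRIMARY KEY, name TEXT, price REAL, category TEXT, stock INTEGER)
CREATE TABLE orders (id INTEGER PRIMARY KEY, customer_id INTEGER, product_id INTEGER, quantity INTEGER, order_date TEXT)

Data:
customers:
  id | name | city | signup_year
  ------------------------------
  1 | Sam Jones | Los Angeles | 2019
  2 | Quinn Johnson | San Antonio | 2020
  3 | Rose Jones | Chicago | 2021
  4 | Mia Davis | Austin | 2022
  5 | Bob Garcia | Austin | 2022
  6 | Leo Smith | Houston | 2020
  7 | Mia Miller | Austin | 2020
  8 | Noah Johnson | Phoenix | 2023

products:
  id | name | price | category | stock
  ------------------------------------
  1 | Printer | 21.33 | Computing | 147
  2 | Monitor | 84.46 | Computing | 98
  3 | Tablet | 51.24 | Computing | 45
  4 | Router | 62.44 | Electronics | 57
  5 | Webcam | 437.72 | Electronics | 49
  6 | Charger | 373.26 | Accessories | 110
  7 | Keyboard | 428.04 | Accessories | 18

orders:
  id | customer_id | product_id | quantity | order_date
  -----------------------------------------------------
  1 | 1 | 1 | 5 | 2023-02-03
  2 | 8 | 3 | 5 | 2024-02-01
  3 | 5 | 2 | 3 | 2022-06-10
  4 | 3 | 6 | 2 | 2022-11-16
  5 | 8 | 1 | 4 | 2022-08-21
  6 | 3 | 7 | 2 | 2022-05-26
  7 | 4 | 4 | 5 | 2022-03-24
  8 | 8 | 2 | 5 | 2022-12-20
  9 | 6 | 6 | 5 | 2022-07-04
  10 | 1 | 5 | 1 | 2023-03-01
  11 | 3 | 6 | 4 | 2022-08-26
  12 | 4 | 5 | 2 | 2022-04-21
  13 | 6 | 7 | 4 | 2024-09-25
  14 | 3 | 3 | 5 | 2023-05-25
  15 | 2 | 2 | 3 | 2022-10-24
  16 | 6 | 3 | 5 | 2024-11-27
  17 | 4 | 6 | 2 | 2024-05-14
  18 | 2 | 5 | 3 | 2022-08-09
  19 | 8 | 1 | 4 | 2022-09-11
SELECT category, MAX(price) AS max_price FROM products GROUP BY category

Execution result:
category | max_price
Accessories | 428.04
Computing | 84.46
Electronics | 437.72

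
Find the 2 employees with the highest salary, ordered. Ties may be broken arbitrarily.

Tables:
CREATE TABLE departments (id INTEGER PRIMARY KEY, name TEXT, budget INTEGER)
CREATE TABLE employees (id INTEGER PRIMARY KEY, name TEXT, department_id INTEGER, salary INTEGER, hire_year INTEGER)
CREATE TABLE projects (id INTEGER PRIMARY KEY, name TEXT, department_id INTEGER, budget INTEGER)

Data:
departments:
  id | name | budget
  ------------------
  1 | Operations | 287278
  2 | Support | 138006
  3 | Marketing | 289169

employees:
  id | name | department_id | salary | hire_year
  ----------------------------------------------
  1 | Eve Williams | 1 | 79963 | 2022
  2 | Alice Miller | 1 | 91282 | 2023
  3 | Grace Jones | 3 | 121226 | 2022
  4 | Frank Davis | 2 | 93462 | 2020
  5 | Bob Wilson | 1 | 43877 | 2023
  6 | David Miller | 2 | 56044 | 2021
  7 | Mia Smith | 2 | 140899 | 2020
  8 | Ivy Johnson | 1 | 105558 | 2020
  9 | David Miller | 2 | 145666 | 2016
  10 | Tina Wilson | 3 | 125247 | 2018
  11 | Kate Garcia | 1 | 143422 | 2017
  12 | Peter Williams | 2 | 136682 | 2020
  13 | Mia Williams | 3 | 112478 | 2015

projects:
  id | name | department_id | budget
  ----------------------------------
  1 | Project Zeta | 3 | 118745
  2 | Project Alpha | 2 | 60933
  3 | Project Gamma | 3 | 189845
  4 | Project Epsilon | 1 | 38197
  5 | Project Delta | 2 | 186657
SELECT name, salary FROM employees ORDER BY salary DESC LIMIT 2

Execution result:
name | salary
David Miller | 145666
Kate Garcia | 143422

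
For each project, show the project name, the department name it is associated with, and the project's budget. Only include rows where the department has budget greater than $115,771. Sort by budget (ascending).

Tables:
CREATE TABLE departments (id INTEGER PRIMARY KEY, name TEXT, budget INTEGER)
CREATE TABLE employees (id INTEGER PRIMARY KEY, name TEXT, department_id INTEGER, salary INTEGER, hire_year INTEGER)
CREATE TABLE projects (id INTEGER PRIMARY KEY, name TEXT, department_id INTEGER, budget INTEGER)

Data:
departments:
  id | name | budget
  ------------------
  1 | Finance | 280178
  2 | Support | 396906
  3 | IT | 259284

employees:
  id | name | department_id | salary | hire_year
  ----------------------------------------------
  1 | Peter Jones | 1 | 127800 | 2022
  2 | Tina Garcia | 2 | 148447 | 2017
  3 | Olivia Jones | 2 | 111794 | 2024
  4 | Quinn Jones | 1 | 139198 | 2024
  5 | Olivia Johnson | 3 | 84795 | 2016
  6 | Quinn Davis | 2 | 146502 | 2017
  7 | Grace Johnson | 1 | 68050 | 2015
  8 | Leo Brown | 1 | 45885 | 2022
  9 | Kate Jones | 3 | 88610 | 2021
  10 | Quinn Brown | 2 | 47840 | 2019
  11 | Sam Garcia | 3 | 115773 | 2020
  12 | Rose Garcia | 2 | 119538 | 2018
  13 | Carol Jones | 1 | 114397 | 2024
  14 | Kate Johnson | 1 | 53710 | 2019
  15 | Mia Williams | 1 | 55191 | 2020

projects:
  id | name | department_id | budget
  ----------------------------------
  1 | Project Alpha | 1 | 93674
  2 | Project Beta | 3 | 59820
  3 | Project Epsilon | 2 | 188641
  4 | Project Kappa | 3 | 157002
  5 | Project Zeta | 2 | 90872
SELECT c.name, p.name AS department, c.budget FROM projects c JOIN departments p ON c.department_id = p.id WHERE p.budget > 115771 ORDER BY c.budget ASC

Execution result:
name | department | budget
Project Beta | IT | 59820
Project Zeta | Support | 90872
Project Alpha | Finance | 93674
Project Kappa | IT | 157002
Project Epsilon | Support | 188641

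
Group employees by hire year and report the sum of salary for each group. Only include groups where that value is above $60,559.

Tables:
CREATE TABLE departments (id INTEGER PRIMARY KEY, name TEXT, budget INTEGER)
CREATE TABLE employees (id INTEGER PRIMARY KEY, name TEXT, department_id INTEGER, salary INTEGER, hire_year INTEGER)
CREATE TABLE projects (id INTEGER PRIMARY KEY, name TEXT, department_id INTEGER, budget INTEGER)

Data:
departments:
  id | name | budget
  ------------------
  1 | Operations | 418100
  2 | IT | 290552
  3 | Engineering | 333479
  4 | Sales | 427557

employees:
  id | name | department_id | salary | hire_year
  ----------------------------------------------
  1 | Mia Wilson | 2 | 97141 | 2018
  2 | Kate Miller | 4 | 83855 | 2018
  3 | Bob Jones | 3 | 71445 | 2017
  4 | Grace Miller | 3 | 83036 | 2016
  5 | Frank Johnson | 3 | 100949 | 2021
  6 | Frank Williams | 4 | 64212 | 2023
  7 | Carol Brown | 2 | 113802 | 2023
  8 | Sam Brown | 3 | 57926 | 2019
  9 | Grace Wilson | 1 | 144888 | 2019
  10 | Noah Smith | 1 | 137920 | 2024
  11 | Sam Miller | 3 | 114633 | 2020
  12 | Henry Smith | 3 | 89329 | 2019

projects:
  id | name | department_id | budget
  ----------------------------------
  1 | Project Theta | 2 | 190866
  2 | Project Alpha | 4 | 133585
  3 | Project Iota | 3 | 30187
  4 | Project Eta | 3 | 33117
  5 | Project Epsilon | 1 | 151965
SELECT hire_year, SUM(salary) AS sum_salary FROM employees GROUP BY hire_year HAVING SUM(salary) > 60559

Execution result:
hire_year | sum_salary
2016 | 83036
2017 | 71445
2018 | 180996
2019 | 292143
2020 | 114633
2021 | 100949
2023 | 178014
2024 | 137920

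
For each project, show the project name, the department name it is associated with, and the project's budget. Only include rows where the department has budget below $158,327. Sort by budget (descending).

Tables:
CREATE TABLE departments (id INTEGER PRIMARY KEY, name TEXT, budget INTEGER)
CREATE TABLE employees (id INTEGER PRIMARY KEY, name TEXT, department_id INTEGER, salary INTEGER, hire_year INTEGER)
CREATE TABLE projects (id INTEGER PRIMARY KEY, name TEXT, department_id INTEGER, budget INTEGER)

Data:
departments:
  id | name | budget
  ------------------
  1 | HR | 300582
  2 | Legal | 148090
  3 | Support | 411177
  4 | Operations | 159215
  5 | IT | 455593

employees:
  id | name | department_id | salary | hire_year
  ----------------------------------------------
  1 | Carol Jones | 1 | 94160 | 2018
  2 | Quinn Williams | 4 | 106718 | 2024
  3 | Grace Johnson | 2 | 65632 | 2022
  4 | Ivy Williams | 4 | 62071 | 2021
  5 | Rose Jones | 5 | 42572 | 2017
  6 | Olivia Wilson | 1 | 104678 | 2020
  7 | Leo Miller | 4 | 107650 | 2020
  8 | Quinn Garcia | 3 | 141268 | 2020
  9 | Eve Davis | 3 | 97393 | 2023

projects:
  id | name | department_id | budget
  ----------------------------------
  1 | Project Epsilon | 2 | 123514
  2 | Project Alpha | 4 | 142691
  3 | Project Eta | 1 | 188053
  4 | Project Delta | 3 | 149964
SELECT c.name, p.name AS department, c.budget FROM projects c JOIN departments p ON c.department_id = p.id WHERE p.budget < 158327 ORDER BY c.budget DESC

Execution result:
name | department | budget
Project Epsilon | Legal | 123514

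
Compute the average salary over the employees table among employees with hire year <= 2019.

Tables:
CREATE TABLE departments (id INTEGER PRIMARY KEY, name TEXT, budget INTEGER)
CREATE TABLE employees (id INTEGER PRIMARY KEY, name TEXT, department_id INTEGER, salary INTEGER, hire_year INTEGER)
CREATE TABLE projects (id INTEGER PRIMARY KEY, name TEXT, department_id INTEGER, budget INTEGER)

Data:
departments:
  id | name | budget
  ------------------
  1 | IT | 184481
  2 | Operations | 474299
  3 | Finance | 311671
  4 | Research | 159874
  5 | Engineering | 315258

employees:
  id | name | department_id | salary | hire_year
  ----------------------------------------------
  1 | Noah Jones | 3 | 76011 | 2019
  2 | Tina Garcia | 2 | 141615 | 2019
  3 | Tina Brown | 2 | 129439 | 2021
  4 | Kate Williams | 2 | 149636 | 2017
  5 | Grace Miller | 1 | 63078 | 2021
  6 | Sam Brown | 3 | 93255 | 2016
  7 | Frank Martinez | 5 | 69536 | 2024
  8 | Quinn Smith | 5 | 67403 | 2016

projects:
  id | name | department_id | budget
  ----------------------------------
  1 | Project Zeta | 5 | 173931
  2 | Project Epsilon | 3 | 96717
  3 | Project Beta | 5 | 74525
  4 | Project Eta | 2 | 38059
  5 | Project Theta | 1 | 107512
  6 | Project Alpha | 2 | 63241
SELECT AVG(salary) FROM employees WHERE hire_year <= 2019

Execution result:
105584.00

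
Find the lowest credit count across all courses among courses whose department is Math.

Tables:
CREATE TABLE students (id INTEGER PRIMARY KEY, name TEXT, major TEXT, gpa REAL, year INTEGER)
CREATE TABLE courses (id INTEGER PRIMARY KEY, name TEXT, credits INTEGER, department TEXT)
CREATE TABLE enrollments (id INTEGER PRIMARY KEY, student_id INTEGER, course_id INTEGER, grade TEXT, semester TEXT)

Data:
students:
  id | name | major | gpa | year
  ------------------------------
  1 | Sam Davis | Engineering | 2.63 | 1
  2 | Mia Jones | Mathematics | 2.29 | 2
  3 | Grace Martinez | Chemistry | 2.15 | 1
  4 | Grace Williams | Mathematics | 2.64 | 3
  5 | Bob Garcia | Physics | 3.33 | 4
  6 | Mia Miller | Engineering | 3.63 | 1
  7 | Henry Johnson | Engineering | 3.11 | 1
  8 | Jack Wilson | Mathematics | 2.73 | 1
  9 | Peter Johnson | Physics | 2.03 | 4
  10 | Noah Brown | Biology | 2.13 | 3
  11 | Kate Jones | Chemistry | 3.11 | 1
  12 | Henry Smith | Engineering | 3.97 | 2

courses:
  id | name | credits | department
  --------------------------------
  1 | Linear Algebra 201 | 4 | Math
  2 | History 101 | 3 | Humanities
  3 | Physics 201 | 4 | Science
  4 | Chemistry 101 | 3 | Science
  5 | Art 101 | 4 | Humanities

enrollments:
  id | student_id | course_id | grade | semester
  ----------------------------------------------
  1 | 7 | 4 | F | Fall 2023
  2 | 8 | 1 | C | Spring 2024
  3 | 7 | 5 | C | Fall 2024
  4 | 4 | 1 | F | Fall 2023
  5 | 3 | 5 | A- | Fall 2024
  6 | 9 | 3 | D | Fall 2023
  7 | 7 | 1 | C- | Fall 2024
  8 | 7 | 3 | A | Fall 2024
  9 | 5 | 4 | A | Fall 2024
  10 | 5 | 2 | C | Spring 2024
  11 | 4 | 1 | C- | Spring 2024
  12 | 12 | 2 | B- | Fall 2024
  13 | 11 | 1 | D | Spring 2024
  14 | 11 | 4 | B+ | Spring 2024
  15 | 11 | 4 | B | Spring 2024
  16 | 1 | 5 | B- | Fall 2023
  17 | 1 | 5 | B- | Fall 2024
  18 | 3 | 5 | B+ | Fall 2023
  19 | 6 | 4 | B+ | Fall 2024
SELECT MIN(credits) FROM courses WHERE department = 'Math'

Execution result:
4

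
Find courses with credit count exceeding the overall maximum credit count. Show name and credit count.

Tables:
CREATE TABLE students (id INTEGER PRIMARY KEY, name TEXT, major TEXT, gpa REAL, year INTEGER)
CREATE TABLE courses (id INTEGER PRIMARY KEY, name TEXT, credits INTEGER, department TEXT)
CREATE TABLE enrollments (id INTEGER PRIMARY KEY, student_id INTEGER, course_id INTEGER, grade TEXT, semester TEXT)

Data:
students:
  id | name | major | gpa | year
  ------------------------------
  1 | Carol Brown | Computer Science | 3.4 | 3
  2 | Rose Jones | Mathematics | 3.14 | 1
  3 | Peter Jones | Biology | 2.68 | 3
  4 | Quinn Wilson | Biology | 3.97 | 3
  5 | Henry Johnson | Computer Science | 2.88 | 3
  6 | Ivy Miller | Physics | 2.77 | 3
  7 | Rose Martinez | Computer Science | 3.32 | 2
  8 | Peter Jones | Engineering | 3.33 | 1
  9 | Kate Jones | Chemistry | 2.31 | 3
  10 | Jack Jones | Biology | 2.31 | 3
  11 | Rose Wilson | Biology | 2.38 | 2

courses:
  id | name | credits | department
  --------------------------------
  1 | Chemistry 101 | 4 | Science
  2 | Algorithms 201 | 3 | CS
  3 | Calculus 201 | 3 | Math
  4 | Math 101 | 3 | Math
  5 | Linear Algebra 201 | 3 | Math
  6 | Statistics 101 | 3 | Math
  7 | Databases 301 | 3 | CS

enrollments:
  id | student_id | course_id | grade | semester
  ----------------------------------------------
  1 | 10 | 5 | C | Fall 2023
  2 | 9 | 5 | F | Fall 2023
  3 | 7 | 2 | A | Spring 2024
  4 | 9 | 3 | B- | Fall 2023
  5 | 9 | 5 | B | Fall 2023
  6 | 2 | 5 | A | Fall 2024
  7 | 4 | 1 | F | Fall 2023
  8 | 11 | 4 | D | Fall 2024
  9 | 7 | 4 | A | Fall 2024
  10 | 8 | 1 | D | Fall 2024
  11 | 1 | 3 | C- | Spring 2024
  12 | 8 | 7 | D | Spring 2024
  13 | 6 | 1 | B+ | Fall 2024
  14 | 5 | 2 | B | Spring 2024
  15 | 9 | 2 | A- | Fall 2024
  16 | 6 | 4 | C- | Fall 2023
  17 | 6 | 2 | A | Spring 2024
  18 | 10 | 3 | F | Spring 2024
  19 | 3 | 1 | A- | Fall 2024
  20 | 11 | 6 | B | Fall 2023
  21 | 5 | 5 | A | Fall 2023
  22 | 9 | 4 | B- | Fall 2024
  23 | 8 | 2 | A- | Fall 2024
SELECT name, credits FROM courses WHERE credits > (SELECT MAX(credits) FROM courses)

Execution result:
(no rows)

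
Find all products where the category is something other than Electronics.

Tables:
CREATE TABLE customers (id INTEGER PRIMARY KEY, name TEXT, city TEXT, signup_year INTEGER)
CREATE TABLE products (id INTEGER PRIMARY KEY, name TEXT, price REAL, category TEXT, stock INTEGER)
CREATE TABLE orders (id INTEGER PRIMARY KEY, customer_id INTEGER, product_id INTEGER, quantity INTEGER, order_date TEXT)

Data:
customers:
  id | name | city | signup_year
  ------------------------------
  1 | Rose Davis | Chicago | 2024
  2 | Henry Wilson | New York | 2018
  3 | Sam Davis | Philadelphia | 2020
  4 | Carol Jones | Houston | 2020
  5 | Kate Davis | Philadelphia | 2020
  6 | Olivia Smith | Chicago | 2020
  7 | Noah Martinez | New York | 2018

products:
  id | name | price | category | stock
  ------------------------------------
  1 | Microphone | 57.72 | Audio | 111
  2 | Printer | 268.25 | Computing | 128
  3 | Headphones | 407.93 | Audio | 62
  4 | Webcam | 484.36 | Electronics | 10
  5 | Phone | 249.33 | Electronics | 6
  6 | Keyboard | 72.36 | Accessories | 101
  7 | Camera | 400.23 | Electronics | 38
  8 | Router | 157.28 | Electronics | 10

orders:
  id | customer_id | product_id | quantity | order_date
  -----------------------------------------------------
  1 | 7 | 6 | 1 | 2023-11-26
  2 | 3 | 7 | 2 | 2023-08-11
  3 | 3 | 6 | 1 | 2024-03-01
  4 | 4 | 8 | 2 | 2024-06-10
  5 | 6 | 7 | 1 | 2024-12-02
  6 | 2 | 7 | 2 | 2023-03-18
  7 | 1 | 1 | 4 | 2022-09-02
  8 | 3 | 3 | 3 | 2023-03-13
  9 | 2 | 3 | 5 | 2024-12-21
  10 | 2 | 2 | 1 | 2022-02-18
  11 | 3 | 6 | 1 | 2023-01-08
SELECT name, category FROM products WHERE category <> 'Electronics'

Execution result:
name | category
Microphone | Audio
Printer | Computing
Headphones | Audio
Keyboard | Accessories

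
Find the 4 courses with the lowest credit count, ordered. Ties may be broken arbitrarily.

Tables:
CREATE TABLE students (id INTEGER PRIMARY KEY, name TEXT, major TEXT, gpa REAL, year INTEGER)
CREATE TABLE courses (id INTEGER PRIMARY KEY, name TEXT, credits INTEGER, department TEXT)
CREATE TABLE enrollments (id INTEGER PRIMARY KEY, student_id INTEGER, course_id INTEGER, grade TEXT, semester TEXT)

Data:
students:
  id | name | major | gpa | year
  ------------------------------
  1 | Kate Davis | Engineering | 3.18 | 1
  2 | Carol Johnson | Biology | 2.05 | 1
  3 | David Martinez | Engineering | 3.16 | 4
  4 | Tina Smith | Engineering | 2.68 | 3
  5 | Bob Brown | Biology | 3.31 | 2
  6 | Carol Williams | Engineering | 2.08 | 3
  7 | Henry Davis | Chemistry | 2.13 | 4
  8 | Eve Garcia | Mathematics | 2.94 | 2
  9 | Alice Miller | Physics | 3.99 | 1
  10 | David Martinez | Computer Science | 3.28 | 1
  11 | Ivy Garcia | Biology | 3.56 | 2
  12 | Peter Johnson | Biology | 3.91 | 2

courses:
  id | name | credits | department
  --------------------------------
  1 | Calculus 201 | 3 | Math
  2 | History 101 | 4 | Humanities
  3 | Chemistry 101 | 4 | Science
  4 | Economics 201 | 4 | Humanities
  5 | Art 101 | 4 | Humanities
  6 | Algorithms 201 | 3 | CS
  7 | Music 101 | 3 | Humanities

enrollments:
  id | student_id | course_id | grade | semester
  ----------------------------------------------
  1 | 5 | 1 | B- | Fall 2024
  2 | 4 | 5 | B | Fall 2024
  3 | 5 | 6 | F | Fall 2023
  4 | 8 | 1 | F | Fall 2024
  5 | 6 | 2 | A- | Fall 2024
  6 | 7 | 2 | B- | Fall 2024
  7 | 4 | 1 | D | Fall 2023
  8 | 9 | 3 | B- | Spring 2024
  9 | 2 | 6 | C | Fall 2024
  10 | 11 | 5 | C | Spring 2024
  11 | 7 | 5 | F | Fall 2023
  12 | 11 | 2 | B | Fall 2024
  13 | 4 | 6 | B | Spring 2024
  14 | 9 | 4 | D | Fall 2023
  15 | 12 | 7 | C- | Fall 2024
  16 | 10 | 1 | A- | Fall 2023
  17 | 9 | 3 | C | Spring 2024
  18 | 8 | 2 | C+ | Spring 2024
SELECT name, credits FROM courses ORDER BY credits ASC LIMIT 4

Execution result:
name | credits
Calculus 201 | 3
Algorithms 201 | 3
Music 101 | 3
History 101 | 4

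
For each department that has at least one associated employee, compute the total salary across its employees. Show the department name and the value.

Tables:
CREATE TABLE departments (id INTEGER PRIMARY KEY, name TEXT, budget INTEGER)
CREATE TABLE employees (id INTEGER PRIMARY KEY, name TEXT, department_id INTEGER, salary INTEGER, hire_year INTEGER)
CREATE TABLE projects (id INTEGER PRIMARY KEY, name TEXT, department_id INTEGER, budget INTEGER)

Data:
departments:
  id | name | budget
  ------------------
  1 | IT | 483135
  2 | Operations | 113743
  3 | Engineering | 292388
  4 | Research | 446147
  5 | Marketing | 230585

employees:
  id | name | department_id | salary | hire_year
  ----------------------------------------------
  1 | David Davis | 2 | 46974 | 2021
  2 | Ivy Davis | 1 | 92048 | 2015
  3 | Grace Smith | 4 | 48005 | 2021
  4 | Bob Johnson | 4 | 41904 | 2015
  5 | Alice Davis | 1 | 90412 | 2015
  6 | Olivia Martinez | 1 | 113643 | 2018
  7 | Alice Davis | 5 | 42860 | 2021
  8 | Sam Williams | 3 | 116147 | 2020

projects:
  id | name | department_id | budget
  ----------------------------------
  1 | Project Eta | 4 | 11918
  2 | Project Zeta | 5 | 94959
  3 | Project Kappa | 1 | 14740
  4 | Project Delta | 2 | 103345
SELECT p.name, SUM(c.salary) AS sum_salary FROM employees c JOIN departments p ON c.department_id = p.id GROUP BY p.id, p.name

Execution result:
name | sum_salary
IT | 296103
Operations | 46974
Engineering | 116147
Research | 89909
Marketing | 42860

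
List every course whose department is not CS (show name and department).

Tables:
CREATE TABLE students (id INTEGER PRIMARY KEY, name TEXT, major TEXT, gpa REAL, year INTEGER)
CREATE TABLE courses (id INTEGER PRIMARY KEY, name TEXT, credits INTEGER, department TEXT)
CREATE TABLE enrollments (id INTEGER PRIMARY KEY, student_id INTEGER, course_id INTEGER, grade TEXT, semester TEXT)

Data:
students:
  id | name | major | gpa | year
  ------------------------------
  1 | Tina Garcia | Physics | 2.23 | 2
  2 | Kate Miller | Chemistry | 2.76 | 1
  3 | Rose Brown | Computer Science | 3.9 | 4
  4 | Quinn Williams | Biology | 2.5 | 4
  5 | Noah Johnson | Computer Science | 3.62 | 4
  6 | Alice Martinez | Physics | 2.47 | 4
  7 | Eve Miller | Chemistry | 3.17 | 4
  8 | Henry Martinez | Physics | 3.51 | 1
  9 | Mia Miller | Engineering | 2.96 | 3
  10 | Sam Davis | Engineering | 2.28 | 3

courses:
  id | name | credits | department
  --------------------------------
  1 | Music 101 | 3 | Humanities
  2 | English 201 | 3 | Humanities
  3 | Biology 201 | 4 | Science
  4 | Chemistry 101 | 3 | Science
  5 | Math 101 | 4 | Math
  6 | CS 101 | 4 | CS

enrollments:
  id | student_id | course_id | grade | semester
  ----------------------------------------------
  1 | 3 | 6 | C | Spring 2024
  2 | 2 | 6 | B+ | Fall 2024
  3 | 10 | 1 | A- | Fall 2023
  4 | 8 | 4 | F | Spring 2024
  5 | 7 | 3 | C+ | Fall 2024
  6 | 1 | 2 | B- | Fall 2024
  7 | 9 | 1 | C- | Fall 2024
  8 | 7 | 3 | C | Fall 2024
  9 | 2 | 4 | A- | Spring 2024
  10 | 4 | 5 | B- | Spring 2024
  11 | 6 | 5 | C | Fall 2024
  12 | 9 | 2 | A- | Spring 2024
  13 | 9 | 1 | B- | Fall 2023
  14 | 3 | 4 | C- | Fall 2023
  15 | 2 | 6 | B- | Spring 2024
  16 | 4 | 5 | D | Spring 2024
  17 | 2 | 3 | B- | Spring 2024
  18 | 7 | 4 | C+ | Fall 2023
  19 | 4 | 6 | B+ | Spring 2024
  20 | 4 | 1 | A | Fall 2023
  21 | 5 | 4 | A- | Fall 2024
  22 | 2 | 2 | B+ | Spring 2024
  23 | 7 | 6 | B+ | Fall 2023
SELECT name, department FROM courses WHERE department <> 'CS'

Execution result:
name | department
Music 101 | Humanities
English 201 | Humanities
Biology 201 | Science
Chemistry 101 | Science
Math 101 | Math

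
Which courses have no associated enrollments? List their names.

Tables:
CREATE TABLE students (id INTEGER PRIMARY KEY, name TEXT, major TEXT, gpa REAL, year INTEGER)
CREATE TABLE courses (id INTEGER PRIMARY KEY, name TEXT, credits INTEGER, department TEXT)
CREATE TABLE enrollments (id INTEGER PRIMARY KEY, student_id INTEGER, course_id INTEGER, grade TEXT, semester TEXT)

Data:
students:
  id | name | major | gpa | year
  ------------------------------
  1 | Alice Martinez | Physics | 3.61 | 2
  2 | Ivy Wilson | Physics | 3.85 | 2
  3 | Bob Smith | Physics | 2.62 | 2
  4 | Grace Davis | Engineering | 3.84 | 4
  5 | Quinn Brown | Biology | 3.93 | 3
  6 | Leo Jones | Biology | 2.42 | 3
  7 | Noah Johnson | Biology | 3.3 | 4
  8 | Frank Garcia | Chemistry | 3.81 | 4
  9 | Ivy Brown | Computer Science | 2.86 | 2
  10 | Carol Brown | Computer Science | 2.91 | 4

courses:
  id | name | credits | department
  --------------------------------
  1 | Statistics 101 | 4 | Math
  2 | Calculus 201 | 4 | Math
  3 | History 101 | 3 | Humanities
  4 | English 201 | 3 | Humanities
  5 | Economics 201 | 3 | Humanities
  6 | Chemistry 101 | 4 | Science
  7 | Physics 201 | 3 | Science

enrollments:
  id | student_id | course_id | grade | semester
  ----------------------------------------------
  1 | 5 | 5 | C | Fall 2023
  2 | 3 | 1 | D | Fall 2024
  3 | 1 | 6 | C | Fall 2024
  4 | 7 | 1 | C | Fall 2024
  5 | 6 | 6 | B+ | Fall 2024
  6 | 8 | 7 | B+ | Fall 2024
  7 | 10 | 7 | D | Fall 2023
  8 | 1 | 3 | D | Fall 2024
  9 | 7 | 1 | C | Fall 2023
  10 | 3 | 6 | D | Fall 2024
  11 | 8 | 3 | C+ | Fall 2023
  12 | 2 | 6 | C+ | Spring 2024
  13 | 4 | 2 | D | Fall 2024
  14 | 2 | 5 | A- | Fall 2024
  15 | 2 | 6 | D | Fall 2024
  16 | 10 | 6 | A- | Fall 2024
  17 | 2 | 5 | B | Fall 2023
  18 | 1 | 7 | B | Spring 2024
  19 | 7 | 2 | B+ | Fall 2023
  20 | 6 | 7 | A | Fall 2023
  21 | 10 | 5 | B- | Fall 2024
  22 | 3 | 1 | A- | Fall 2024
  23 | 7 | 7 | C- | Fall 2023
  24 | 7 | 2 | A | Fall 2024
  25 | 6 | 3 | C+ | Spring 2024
SELECT p.name FROM courses p LEFT JOIN enrollments c ON c.course_id = p.id WHERE c.id IS NULL

Execution result:
English 201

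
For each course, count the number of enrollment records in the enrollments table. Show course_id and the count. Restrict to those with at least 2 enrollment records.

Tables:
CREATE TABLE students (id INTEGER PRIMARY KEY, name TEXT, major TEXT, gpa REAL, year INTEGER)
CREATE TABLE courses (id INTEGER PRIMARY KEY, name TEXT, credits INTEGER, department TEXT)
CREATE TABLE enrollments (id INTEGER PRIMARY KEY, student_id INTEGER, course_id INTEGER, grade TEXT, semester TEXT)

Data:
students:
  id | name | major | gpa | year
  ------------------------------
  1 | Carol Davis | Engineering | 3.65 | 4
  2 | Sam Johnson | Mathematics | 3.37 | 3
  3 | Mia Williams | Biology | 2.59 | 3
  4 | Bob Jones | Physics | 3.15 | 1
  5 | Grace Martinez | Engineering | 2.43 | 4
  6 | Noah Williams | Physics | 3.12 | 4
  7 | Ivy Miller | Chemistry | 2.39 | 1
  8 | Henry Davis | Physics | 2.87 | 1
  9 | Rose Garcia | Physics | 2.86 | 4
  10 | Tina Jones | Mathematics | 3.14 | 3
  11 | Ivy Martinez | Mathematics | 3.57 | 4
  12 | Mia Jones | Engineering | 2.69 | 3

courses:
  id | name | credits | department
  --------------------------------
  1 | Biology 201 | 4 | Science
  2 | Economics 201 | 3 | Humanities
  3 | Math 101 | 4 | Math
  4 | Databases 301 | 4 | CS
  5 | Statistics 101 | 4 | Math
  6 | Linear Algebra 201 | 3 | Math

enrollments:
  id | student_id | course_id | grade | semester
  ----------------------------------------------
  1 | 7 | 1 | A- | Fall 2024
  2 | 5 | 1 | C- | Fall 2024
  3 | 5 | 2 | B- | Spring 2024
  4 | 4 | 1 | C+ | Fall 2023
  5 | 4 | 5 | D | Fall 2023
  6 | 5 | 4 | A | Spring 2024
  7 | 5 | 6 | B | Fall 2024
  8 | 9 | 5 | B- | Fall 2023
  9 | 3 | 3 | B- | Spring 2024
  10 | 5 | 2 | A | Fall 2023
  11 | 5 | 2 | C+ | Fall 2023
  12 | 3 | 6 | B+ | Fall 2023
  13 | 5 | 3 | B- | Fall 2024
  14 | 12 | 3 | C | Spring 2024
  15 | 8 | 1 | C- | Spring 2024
SELECT course_id, COUNT(*) AS enrollment_count FROM enrollments GROUP BY course_id HAVING COUNT(*) >= 2

Execution result:
course_id | enrollment_count
1 | 4
2 | 3
3 | 3
5 | 2
6 | 2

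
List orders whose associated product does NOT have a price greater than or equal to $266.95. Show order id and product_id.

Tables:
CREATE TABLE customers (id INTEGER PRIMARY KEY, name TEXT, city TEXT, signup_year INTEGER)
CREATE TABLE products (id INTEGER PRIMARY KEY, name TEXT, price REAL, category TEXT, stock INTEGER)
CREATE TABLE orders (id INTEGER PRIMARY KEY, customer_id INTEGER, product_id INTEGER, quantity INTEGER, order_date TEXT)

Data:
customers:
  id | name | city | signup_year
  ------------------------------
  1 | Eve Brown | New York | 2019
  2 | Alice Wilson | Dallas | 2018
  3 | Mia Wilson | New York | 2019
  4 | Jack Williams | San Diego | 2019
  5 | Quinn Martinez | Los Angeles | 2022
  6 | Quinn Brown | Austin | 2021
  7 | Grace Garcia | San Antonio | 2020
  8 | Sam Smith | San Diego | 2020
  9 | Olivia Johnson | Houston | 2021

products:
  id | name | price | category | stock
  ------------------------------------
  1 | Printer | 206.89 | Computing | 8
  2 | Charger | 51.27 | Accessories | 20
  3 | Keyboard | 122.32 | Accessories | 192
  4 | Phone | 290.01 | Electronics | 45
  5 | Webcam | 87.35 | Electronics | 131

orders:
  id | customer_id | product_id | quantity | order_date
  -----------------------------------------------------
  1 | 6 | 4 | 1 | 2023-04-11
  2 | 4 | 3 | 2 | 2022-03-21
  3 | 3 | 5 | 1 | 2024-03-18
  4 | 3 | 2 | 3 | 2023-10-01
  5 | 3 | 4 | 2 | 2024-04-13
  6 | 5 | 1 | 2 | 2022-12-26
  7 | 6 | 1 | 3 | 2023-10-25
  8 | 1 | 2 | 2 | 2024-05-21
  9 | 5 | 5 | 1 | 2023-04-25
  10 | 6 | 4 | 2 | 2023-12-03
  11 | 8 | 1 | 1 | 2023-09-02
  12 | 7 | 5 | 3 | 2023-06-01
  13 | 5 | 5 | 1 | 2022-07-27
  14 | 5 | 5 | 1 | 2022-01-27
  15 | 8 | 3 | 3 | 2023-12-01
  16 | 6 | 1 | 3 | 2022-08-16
SELECT id, product_id FROM orders WHERE product_id NOT IN (SELECT id FROM products WHERE price >= 266.95)

Execution result:
id | product_id
2 | 3
3 | 5
4 | 2
6 | 1
7 | 1
8 | 2
9 | 5
11 | 1
12 | 5
13 | 5
14 | 5
15 | 3
16 | 1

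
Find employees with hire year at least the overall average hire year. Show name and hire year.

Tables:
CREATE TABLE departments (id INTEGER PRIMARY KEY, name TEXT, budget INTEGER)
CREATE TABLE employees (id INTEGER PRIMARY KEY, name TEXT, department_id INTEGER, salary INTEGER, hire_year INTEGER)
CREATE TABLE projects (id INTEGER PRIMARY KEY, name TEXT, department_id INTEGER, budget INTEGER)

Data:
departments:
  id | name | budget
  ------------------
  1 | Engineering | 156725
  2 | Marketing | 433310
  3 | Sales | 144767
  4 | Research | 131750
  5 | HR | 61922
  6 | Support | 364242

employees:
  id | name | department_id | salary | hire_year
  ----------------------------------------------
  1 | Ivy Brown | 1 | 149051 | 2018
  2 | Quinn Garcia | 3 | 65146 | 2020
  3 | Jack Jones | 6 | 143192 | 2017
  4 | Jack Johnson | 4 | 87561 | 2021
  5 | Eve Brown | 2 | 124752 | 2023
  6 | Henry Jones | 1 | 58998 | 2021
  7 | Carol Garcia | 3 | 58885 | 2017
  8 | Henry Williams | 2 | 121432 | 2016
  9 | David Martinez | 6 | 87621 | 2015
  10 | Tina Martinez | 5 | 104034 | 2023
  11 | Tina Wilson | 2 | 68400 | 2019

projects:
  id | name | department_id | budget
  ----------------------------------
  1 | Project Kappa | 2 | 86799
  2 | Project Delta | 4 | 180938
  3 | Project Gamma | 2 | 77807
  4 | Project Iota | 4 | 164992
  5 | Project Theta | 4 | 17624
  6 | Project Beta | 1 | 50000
SELECT name, hire_year FROM employees WHERE hire_year >= (SELECT AVG(hire_year) FROM employees)

Execution result:
name | hire_year
Quinn Garcia | 2020
Jack Johnson | 2021
Eve Brown | 2023
Henry Jones | 2021
Tina Martinez | 2023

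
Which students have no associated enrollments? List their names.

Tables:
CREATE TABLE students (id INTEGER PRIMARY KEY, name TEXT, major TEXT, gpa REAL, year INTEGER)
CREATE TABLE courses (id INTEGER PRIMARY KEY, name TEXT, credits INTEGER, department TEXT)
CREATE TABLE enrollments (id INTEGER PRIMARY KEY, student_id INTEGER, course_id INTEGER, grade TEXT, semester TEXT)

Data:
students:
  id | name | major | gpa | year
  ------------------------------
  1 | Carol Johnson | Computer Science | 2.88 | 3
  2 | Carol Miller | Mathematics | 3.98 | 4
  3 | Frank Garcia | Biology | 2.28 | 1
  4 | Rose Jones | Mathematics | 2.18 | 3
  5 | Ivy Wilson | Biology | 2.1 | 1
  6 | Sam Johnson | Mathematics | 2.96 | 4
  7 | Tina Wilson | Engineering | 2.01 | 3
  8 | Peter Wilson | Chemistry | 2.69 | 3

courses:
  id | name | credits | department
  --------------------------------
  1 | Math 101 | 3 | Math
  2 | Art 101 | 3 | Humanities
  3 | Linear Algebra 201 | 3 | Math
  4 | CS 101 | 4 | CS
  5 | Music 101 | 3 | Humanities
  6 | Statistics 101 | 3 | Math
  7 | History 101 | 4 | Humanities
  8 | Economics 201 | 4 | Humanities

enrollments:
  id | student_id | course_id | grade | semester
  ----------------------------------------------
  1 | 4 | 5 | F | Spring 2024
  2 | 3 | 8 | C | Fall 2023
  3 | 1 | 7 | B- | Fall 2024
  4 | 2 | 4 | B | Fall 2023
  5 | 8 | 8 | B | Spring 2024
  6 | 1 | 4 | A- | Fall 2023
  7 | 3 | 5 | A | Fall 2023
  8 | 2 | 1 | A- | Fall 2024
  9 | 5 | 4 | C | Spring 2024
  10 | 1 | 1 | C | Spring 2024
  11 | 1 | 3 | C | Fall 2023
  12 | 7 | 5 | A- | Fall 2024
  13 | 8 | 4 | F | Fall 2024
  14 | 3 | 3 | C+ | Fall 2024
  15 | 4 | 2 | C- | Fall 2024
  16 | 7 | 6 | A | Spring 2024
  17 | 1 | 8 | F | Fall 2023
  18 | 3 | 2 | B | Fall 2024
SELECT p.name FROM students p LEFT JOIN enrollments c ON c.student_id = p.id WHERE c.id IS NULL

Execution result:
Sam Johnson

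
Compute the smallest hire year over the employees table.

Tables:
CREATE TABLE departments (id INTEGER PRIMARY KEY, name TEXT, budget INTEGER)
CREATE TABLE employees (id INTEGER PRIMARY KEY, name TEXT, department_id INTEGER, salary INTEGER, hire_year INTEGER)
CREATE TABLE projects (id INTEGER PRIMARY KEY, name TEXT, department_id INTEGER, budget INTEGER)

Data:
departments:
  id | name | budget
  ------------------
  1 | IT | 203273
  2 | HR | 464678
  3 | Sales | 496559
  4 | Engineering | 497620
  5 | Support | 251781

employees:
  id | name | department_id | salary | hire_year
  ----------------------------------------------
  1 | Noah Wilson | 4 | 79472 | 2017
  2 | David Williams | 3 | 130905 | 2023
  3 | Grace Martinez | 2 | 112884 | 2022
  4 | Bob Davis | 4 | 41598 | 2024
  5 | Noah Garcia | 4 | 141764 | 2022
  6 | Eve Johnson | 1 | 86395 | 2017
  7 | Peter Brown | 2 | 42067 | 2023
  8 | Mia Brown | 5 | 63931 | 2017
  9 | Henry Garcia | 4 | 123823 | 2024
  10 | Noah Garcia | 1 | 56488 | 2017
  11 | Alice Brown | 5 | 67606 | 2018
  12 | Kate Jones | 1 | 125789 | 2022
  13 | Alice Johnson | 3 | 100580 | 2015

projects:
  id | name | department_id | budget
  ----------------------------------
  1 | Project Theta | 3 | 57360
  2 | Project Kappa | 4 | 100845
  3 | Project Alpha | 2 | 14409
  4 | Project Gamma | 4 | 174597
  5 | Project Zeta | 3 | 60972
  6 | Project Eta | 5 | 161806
SELECT MIN(hire_year) FROM employees

Execution result:
2015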